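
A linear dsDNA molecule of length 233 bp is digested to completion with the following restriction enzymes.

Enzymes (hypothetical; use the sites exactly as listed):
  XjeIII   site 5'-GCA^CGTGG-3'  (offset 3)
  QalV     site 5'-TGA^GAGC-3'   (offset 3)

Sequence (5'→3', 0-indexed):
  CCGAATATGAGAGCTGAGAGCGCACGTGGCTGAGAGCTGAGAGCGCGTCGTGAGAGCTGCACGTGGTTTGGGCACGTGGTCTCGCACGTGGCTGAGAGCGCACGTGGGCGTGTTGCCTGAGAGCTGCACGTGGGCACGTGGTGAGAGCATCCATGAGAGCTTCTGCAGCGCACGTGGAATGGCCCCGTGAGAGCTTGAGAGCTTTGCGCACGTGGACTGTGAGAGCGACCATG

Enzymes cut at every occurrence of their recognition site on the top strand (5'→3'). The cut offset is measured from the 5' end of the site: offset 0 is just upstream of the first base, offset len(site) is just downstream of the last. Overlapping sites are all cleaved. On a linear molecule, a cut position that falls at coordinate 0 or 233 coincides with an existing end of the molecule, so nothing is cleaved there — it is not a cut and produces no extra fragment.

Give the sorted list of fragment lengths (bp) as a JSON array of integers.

Scan for sites:
  XjeIII (GCACGTGG, off=3): starts [21, 58, 71, 83, 99, 125, 133, 169, 207] → cuts [24, 61, 74, 86, 102, 128, 136, 172, 210]
  QalV (TGAGAGC, off=3): starts [7, 14, 30, 37, 50, 92, 117, 141, 153, 187, 195, 219] → cuts [10, 17, 33, 40, 53, 95, 120, 144, 156, 190, 198, 222]

All cut coordinates (distinct, sorted): [10, 17, 24, 33, 40, 53, 61, 74, 86, 95, 102, 120, 128, 136, 144, 156, 172, 190, 198, 210, 222]

Fragment lengths:
  [0,10): 10 bp
  [10,17): 7 bp
  [17,24): 7 bp
  [24,33): 9 bp
  [33,40): 7 bp
  [40,53): 13 bp
  [53,61): 8 bp
  [61,74): 13 bp
  [74,86): 12 bp
  [86,95): 9 bp
  [95,102): 7 bp
  [102,120): 18 bp
  [120,128): 8 bp
  [128,136): 8 bp
  [136,144): 8 bp
  [144,156): 12 bp
  [156,172): 16 bp
  [172,190): 18 bp
  [190,198): 8 bp
  [198,210): 12 bp
  [210,222): 12 bp
  [222,233): 11 bp

[7,7,7,7,8,8,8,8,8,9,9,10,11,12,12,12,12,13,13,16,18,18]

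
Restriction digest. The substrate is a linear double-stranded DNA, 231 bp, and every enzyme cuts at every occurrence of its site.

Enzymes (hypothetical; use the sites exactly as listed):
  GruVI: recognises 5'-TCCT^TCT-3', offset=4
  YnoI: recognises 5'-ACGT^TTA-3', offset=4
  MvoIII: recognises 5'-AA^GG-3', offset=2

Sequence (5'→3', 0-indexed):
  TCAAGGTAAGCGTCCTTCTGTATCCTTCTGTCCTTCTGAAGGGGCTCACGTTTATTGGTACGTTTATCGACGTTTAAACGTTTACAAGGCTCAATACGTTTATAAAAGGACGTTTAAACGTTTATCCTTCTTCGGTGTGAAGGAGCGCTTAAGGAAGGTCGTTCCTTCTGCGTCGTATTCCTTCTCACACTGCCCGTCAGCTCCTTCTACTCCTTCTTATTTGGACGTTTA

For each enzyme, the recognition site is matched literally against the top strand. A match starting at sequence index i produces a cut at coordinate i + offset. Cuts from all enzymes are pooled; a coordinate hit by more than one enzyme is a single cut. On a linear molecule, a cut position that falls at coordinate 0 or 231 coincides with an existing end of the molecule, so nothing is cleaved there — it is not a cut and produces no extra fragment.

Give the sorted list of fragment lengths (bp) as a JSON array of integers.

[3,4,4,6,6,6,7,8,8,8,8,9,10,10,10,11,11,12,12,12,13,14,16,23]

Site scan:
  GruVI TCCTTCT/4: at [12, 22, 30, 124, 162, 178, 201, 210] ⇒ [16, 26, 34, 128, 166, 182, 205, 214]
  YnoI ACGTTTA/4: at [47, 59, 69, 77, 95, 109, 117, 224] ⇒ [51, 63, 73, 81, 99, 113, 121, 228]
  MvoIII AAGG/2: at [2, 38, 85, 105, 139, 150, 154] ⇒ [4, 40, 87, 107, 141, 152, 156]

Pooled cuts: [4, 16, 26, 34, 40, 51, 63, 73, 81, 87, 99, 107, 113, 121, 128, 141, 152, 156, 166, 182, 205, 214, 228]

Fragments:
  [0,4): 4 bp
  [4,16): 12 bp
  [16,26): 10 bp
  [26,34): 8 bp
  [34,40): 6 bp
  [40,51): 11 bp
  [51,63): 12 bp
  [63,73): 10 bp
  [73,81): 8 bp
  [81,87): 6 bp
  [87,99): 12 bp
  [99,107): 8 bp
  [107,113): 6 bp
  [113,121): 8 bp
  [121,128): 7 bp
  [128,141): 13 bp
  [141,152): 11 bp
  [152,156): 4 bp
  [156,166): 10 bp
  [166,182): 16 bp
  [182,205): 23 bp
  [205,214): 9 bp
  [214,228): 14 bp
  [228,231): 3 bp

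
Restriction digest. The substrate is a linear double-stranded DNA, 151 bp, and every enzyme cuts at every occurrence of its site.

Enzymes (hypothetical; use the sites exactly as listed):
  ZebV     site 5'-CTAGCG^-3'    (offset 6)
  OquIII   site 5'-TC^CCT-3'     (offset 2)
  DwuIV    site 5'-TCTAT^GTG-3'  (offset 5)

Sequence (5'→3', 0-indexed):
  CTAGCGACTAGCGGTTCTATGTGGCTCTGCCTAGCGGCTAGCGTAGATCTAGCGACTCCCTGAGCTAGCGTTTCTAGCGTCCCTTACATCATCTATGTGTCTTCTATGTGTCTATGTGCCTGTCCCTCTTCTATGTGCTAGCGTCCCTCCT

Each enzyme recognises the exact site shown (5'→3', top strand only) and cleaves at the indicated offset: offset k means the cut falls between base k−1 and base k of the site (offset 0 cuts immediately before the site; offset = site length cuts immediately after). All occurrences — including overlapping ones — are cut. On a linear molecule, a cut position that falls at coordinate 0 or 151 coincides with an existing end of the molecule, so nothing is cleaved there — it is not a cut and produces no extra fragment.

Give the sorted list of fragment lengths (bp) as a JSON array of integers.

[2,2,4,6,6,7,7,7,8,9,9,9,10,11,11,12,15,16]

Scan for sites:
  ZebV CTAGCG/6: at [0, 7, 30, 37, 48, 64, 73, 137] ⇒ [6, 13, 36, 43, 54, 70, 79, 143]
  OquIII TCCCT/2: at [56, 79, 122, 143] ⇒ [58, 81, 124, 145]
  DwuIV TCTATGTG/5: at [15, 91, 102, 110, 129] ⇒ [20, 96, 107, 115, 134]

Pooled cuts: [6, 13, 20, 36, 43, 54, 58, 70, 79, 81, 96, 107, 115, 124, 134, 143, 145]

Fragment lengths:
  [0,6): 6 bp
  [6,13): 7 bp
  [13,20): 7 bp
  [20,36): 16 bp
  [36,43): 7 bp
  [43,54): 11 bp
  [54,58): 4 bp
  [58,70): 12 bp
  [70,79): 9 bp
  [79,81): 2 bp
  [81,96): 15 bp
  [96,107): 11 bp
  [107,115): 8 bp
  [115,124): 9 bp
  [124,134): 10 bp
  [134,143): 9 bp
  [143,145): 2 bp
  [145,151): 6 bp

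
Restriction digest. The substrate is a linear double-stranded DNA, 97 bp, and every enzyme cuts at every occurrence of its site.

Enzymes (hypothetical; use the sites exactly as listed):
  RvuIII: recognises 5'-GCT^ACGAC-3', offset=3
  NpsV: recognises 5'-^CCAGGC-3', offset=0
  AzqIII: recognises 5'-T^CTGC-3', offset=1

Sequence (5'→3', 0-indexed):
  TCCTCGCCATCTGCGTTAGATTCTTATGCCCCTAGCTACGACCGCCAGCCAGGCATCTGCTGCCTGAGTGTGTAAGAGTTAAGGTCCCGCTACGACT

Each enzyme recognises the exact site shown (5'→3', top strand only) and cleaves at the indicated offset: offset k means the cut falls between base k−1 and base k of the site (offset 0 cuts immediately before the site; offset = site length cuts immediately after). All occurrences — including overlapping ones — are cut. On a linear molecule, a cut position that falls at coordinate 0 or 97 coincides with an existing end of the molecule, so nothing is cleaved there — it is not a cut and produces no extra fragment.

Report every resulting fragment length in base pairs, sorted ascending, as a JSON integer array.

Per-enzyme occurrences:
  RvuIII (GCTACGAC, off=3): starts [34, 88] → cuts [37, 91]
  NpsV (CCAGGC, off=0): starts [48] → cuts [48]
  AzqIII (TCTGC, off=1): starts [9, 55] → cuts [10, 56]

All cut coordinates (distinct, sorted): [10, 37, 48, 56, 91]

Fragments:
  [0,10): 10 bp
  [10,37): 27 bp
  [37,48): 11 bp
  [48,56): 8 bp
  [56,91): 35 bp
  [91,97): 6 bp

[6,8,10,11,27,35]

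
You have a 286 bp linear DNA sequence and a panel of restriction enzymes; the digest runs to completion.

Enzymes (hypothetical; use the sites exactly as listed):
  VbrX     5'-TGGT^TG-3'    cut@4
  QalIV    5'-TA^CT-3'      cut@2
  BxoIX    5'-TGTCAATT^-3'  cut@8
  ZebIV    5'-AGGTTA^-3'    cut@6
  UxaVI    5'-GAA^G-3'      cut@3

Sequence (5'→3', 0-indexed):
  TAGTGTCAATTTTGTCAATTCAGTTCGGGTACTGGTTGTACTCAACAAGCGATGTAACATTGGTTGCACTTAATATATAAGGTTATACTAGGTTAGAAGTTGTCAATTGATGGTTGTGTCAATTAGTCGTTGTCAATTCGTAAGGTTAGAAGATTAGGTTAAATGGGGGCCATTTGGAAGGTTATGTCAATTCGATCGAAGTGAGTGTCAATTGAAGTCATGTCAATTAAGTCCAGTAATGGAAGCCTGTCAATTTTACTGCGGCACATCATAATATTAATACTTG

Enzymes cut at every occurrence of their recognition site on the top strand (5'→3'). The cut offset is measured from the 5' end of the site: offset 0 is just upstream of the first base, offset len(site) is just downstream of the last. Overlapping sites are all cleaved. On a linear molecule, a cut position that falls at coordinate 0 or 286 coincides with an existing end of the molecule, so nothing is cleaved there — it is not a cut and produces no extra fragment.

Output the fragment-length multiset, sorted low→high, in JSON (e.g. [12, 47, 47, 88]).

[2,3,3,3,3,4,4,5,5,6,8,8,8,9,10,10,10,10,11,11,11,12,13,14,16,18,21,24,24]

Per-enzyme occurrences:
  VbrX TGGTTG/4: at [32, 60, 110] ⇒ [36, 64, 114]
  QalIV TACT/2: at [29, 38, 85, 256, 280] ⇒ [31, 40, 87, 258, 282]
  BxoIX TGTCAATT/8: at [3, 12, 100, 116, 130, 184, 205, 220, 247] ⇒ [11, 20, 108, 124, 138, 192, 213, 228, 255]
  ZebIV AGGTTA/6: at [79, 89, 142, 155, 178] ⇒ [85, 95, 148, 161, 184]
  UxaVI GAAG/3: at [95, 148, 176, 197, 213, 241] ⇒ [98, 151, 179, 200, 216, 244]

All cut coordinates (distinct, sorted): [11, 20, 31, 36, 40, 64, 85, 87, 95, 98, 108, 114, 124, 138, 148, 151, 161, 179, 184, 192, 200, 213, 216, 228, 244, 255, 258, 282]

Fragment lengths:
  [0,11): 11 bp
  [11,20): 9 bp
  [20,31): 11 bp
  [31,36): 5 bp
  [36,40): 4 bp
  [40,64): 24 bp
  [64,85): 21 bp
  [85,87): 2 bp
  [87,95): 8 bp
  [95,98): 3 bp
  [98,108): 10 bp
  [108,114): 6 bp
  [114,124): 10 bp
  [124,138): 14 bp
  [138,148): 10 bp
  [148,151): 3 bp
  [151,161): 10 bp
  [161,179): 18 bp
  [179,184): 5 bp
  [184,192): 8 bp
  [192,200): 8 bp
  [200,213): 13 bp
  [213,216): 3 bp
  [216,228): 12 bp
  [228,244): 16 bp
  [244,255): 11 bp
  [255,258): 3 bp
  [258,282): 24 bp
  [282,286): 4 bp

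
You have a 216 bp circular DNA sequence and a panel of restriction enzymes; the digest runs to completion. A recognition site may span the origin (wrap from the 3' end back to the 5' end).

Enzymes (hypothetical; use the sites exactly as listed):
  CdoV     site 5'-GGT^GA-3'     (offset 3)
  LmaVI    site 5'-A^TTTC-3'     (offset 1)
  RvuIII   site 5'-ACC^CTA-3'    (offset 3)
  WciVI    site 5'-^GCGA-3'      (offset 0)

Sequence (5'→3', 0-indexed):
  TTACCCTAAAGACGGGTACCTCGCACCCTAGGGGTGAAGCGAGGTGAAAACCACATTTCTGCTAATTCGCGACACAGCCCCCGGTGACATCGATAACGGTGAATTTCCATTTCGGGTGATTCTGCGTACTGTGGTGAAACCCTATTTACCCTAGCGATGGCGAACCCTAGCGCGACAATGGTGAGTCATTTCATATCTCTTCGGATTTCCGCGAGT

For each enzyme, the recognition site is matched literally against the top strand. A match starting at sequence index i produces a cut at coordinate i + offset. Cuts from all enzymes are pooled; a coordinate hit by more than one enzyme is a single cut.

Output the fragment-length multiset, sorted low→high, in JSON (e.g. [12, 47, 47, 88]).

[3,3,3,5,5,6,6,6,6,7,7,8,8,9,10,11,11,13,15,17,17,18,22]

Per-enzyme occurrences:
  CdoV GGTGA/3: at [32, 42, 82, 97, 114, 132, 179] ⇒ [35, 45, 85, 100, 117, 135, 182]
  LmaVI ATTTC/1: at [54, 102, 108, 187, 204] ⇒ [55, 103, 109, 188, 205]
  RvuIII ACCCTA/3: at [2, 24, 138, 147, 163] ⇒ [5, 27, 141, 150, 166]
  WciVI GCGA/0: at [38, 68, 153, 159, 171, 210] ⇒ [38, 68, 153, 159, 171, 210]

All cut coordinates (distinct, sorted): [5, 27, 35, 38, 45, 55, 68, 85, 100, 103, 109, 117, 135, 141, 150, 153, 159, 166, 171, 182, 188, 205, 210]

Fragments:
  5→27: 22 bp
  27→35: 8 bp
  35→38: 3 bp
  38→45: 7 bp
  45→55: 10 bp
  55→68: 13 bp
  68→85: 17 bp
  85→100: 15 bp
  100→103: 3 bp
  103→109: 6 bp
  109→117: 8 bp
  117→135: 18 bp
  135→141: 6 bp
  141→150: 9 bp
  150→153: 3 bp
  153→159: 6 bp
  159→166: 7 bp
  166→171: 5 bp
  171→182: 11 bp
  182→188: 6 bp
  188→205: 17 bp
  205→210: 5 bp
  210→5 (wrap): 216-210+5 = 11 bp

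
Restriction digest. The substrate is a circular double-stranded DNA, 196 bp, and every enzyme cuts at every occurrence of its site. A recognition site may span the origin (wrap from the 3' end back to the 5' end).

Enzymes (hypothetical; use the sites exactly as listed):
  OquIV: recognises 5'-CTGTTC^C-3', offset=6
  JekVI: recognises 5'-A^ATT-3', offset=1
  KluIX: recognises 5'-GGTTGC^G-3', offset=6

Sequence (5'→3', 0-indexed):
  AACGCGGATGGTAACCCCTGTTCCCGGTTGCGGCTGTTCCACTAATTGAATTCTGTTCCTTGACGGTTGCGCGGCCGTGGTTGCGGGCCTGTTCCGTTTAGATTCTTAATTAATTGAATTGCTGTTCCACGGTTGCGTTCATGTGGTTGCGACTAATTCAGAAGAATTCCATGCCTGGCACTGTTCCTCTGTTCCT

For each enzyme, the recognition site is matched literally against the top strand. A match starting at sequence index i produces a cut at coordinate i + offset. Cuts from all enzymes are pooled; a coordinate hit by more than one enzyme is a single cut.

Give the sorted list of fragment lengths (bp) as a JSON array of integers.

[4,5,5,5,5,8,8,8,9,9,10,10,10,12,14,14,14,21,25]

Per-enzyme occurrences:
  OquIV CTGTTCC/6: at [17, 33, 52, 88, 121, 180, 188] ⇒ [23, 39, 58, 94, 127, 186, 194]
  JekVI AATT/1: at [43, 48, 107, 111, 116, 154, 164] ⇒ [44, 49, 108, 112, 117, 155, 165]
  KluIX GGTTGCG/6: at [25, 64, 78, 130, 144] ⇒ [31, 70, 84, 136, 150]

All cut coordinates (distinct, sorted): [23, 31, 39, 44, 49, 58, 70, 84, 94, 108, 112, 117, 127, 136, 150, 155, 165, 186, 194]

Fragments:
  23→31: 8 bp
  31→39: 8 bp
  39→44: 5 bp
  44→49: 5 bp
  49→58: 9 bp
  58→70: 12 bp
  70→84: 14 bp
  84→94: 10 bp
  94→108: 14 bp
  108→112: 4 bp
  112→117: 5 bp
  117→127: 10 bp
  127→136: 9 bp
  136→150: 14 bp
  150→155: 5 bp
  155→165: 10 bp
  165→186: 21 bp
  186→194: 8 bp
  194→23 (wrap): 196-194+23 = 25 bp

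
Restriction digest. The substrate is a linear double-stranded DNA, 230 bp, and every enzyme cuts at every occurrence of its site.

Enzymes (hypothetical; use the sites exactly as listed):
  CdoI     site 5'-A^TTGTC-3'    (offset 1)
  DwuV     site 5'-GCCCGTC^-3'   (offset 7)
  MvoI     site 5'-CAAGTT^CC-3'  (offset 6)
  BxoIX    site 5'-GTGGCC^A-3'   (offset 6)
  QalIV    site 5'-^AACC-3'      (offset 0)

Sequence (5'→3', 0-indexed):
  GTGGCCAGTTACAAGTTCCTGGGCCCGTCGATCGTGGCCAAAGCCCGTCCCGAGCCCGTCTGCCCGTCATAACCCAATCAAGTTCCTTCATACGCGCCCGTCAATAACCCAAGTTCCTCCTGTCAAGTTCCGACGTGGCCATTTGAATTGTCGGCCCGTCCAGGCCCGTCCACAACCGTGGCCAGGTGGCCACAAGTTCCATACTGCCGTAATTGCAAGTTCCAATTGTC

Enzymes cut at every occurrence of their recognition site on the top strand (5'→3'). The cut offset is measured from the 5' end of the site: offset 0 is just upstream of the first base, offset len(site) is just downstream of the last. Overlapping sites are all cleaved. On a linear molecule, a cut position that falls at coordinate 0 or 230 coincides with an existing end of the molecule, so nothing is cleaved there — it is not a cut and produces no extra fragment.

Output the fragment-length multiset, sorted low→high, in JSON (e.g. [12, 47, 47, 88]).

Site scan:
  CdoI ATTGTC/1: at [146, 224] ⇒ [147, 225]
  DwuV GCCCGTC/7: at [22, 42, 53, 61, 95, 153, 163] ⇒ [29, 49, 60, 68, 102, 160, 170]
  MvoI CAAGTTCC/6: at [11, 78, 109, 123, 192, 215] ⇒ [17, 84, 115, 129, 198, 221]
  BxoIX GTGGCCA/6: at [0, 33, 134, 177, 185] ⇒ [6, 39, 140, 183, 191]
  QalIV AACC/0: at [70, 105, 173] ⇒ [70, 105, 173]

All cut coordinates (distinct, sorted): [6, 17, 29, 39, 49, 60, 68, 70, 84, 102, 105, 115, 129, 140, 147, 160, 170, 173, 183, 191, 198, 221, 225]

Fragment lengths:
  [0,6): 6 bp
  [6,17): 11 bp
  [17,29): 12 bp
  [29,39): 10 bp
  [39,49): 10 bp
  [49,60): 11 bp
  [60,68): 8 bp
  [68,70): 2 bp
  [70,84): 14 bp
  [84,102): 18 bp
  [102,105): 3 bp
  [105,115): 10 bp
  [115,129): 14 bp
  [129,140): 11 bp
  [140,147): 7 bp
  [147,160): 13 bp
  [160,170): 10 bp
  [170,173): 3 bp
  [173,183): 10 bp
  [183,191): 8 bp
  [191,198): 7 bp
  [198,221): 23 bp
  [221,225): 4 bp
  [225,230): 5 bp

[2,3,3,4,5,6,7,7,8,8,10,10,10,10,10,11,11,11,12,13,14,14,18,23]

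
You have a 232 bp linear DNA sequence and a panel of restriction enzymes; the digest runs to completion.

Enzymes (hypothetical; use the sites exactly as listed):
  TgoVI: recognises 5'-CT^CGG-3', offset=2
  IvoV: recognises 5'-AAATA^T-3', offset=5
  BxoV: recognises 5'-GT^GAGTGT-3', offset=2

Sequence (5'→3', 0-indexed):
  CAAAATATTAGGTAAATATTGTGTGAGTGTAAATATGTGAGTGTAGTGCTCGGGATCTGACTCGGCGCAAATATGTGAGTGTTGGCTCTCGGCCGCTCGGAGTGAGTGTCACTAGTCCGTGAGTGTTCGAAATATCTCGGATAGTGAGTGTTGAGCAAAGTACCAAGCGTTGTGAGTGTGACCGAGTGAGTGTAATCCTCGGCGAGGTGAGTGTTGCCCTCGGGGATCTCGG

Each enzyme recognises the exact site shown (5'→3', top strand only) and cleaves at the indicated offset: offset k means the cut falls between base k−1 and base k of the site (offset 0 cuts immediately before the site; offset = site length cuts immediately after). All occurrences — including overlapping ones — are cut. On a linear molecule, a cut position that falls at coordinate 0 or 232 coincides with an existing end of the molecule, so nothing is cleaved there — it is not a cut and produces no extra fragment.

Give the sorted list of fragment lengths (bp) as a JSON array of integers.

[3,3,3,3,6,6,7,8,8,9,9,11,11,11,12,12,12,12,13,14,14,17,28]

Per-enzyme occurrences:
  TgoVI CTCGG/2: at [48, 60, 87, 95, 135, 197, 218, 227] ⇒ [50, 62, 89, 97, 137, 199, 220, 229]
  IvoV AAATAT/5: at [2, 13, 30, 68, 129] ⇒ [7, 18, 35, 73, 134]
  BxoV GTGAGTGT/2: at [22, 36, 74, 101, 118, 143, 171, 185, 206] ⇒ [24, 38, 76, 103, 120, 145, 173, 187, 208]

All cut coordinates (distinct, sorted): [7, 18, 24, 35, 38, 50, 62, 73, 76, 89, 97, 103, 120, 134, 137, 145, 173, 187, 199, 208, 220, 229]

Fragment lengths:
  [0,7): 7 bp
  [7,18): 11 bp
  [18,24): 6 bp
  [24,35): 11 bp
  [35,38): 3 bp
  [38,50): 12 bp
  [50,62): 12 bp
  [62,73): 11 bp
  [73,76): 3 bp
  [76,89): 13 bp
  [89,97): 8 bp
  [97,103): 6 bp
  [103,120): 17 bp
  [120,134): 14 bp
  [134,137): 3 bp
  [137,145): 8 bp
  [145,173): 28 bp
  [173,187): 14 bp
  [187,199): 12 bp
  [199,208): 9 bp
  [208,220): 12 bp
  [220,229): 9 bp
  [229,232): 3 bp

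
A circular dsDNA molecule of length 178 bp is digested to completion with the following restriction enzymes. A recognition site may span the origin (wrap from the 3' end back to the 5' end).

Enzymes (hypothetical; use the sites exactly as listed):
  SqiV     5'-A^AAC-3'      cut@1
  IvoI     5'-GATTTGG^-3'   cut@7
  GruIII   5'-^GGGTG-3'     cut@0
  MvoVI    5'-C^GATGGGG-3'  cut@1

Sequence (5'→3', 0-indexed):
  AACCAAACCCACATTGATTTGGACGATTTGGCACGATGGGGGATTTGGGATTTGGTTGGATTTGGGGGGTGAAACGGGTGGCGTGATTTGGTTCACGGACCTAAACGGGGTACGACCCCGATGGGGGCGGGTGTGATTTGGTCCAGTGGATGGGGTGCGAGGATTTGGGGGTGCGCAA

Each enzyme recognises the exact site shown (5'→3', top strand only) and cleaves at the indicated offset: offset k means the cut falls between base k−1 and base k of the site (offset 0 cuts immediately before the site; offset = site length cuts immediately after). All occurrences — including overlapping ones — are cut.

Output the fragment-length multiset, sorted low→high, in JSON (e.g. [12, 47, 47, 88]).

[1,3,3,5,6,7,9,9,10,10,11,12,13,14,16,16,16,17]

Site scan:
  SqiV AAAC/1: at [4, 71, 102, 177] ⇒ [0, 5, 72, 103]
  IvoI GATTTGG/7: at [15, 24, 41, 48, 58, 84, 134, 161] ⇒ [22, 31, 48, 55, 65, 91, 141, 168]
  GruIII GGGTG/0: at [66, 75, 128, 152, 168] ⇒ [66, 75, 128, 152, 168]
  MvoVI CGATGGGG/1: at [33, 118] ⇒ [34, 119]

Pooled cuts: [0, 5, 22, 31, 34, 48, 55, 65, 66, 72, 75, 91, 103, 119, 128, 141, 152, 168]

Fragment lengths:
  0→5: 5 bp
  5→22: 17 bp
  22→31: 9 bp
  31→34: 3 bp
  34→48: 14 bp
  48→55: 7 bp
  55→65: 10 bp
  65→66: 1 bp
  66→72: 6 bp
  72→75: 3 bp
  75→91: 16 bp
  91→103: 12 bp
  103→119: 16 bp
  119→128: 9 bp
  128→141: 13 bp
  141→152: 11 bp
  152→168: 16 bp
  168→0 (wrap): 178-168+0 = 10 bp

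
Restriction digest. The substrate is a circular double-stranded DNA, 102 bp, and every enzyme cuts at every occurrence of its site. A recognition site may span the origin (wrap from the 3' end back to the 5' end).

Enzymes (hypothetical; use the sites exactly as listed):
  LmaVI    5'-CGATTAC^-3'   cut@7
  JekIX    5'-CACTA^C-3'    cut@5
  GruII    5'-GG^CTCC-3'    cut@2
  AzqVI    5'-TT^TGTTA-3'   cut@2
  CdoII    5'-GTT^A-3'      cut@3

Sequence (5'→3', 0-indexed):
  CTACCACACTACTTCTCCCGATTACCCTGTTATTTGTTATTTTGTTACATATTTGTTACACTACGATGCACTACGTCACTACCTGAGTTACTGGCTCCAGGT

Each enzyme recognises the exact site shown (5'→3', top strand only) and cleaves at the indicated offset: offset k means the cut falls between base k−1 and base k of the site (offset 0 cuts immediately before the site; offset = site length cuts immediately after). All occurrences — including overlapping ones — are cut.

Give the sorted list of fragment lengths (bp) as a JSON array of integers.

[3,4,4,4,4,5,6,6,7,8,8,10,14,19]

Scan for sites:
  LmaVI CGATTAC/7: at [18] ⇒ [25]
  JekIX CACTAC/5: at [6, 58, 68, 76] ⇒ [11, 63, 73, 81]
  GruII GGCTCC/2: at [92] ⇒ [94]
  AzqVI TTTGTTA/2: at [32, 40, 51] ⇒ [34, 42, 53]
  CdoII GTTA/3: at [28, 35, 43, 54, 86] ⇒ [31, 38, 46, 57, 89]

Pooled cuts: [11, 25, 31, 34, 38, 42, 46, 53, 57, 63, 73, 81, 89, 94]

Fragments:
  11→25: 14 bp
  25→31: 6 bp
  31→34: 3 bp
  34→38: 4 bp
  38→42: 4 bp
  42→46: 4 bp
  46→53: 7 bp
  53→57: 4 bp
  57→63: 6 bp
  63→73: 10 bp
  73→81: 8 bp
  81→89: 8 bp
  89→94: 5 bp
  94→11 (wrap): 102-94+11 = 19 bp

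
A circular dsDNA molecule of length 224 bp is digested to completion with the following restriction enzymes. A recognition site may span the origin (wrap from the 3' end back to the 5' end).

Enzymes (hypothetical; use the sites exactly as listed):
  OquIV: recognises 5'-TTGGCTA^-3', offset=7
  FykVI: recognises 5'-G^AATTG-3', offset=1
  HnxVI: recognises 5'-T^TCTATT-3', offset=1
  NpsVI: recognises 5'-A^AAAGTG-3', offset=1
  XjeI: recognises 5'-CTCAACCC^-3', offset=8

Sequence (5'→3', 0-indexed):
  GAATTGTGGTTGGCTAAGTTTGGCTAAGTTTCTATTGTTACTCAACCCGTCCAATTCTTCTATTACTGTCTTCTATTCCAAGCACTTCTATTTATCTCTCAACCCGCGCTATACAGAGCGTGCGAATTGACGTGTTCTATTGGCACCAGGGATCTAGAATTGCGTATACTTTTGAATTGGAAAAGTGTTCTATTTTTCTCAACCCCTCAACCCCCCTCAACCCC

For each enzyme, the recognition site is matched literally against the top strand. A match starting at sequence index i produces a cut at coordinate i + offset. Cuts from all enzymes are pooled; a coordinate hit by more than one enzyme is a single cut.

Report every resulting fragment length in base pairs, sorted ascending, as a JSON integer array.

Per-enzyme occurrences:
  OquIV TTGGCTA/7: at [9, 19] ⇒ [16, 26]
  FykVI GAATTG/1: at [0, 123, 156, 173] ⇒ [1, 124, 157, 174]
  HnxVI TTCTATT/1: at [29, 57, 70, 85, 134, 187] ⇒ [30, 58, 71, 86, 135, 188]
  NpsVI AAAAGTG/1: at [180] ⇒ [181]
  XjeI CTCAACCC/8: at [40, 97, 197, 205, 215] ⇒ [48, 105, 205, 213, 223]

All cut coordinates (distinct, sorted): [1, 16, 26, 30, 48, 58, 71, 86, 105, 124, 135, 157, 174, 181, 188, 205, 213, 223]

Fragments:
  1→16: 15 bp
  16→26: 10 bp
  26→30: 4 bp
  30→48: 18 bp
  48→58: 10 bp
  58→71: 13 bp
  71→86: 15 bp
  86→105: 19 bp
  105→124: 19 bp
  124→135: 11 bp
  135→157: 22 bp
  157→174: 17 bp
  174→181: 7 bp
  181→188: 7 bp
  188→205: 17 bp
  205→213: 8 bp
  213→223: 10 bp
  223→1 (wrap): 224-223+1 = 2 bp

[2,4,7,7,8,10,10,10,11,13,15,15,17,17,18,19,19,22]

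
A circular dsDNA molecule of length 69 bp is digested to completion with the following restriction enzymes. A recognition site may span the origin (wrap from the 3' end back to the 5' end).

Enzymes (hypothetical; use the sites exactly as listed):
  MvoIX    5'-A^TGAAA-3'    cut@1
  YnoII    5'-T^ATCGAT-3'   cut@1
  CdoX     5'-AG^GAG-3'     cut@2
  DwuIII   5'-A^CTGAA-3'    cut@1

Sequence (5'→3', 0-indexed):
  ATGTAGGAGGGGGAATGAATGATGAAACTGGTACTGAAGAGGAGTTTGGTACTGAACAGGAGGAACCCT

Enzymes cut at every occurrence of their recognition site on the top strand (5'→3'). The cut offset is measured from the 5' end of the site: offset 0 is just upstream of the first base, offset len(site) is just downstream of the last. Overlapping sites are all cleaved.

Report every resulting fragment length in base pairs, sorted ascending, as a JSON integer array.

[8,8,10,11,16,16]

Per-enzyme occurrences:
  MvoIX (ATGAAA, off=1): starts [21] → cuts [22]
  YnoII (TATCGAT, off=1): no sites
  CdoX (AGGAG, off=2): starts [4, 39, 57] → cuts [6, 41, 59]
  DwuIII (ACTGAA, off=1): starts [32, 50] → cuts [33, 51]

All cut coordinates (distinct, sorted): [6, 22, 33, 41, 51, 59]

Fragment lengths:
  6→22: 16 bp
  22→33: 11 bp
  33→41: 8 bp
  41→51: 10 bp
  51→59: 8 bp
  59→6 (wrap): 69-59+6 = 16 bp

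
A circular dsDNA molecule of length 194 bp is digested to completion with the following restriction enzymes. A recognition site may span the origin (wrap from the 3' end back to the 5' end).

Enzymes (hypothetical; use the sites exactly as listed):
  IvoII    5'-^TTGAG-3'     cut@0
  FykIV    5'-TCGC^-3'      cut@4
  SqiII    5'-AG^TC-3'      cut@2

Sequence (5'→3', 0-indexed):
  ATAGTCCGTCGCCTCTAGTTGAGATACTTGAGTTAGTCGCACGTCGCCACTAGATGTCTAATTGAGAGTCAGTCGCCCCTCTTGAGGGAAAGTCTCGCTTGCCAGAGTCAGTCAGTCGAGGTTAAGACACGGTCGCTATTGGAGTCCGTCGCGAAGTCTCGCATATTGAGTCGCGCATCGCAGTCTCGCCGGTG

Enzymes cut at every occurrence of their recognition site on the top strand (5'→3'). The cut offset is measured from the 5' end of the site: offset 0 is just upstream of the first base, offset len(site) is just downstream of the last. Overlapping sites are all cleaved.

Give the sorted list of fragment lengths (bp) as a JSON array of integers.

[2,3,4,4,4,4,4,4,4,5,5,6,6,6,6,7,7,7,8,8,8,9,9,9,9,11,14,21]

Scan for sites:
  IvoII (TTGAG, off=0): starts [18, 27, 61, 81, 165] → cuts [18, 27, 61, 81, 165]
  FykIV (TCGC, off=4): starts [8, 36, 43, 72, 94, 132, 148, 158, 170, 177, 185] → cuts [12, 40, 47, 76, 98, 136, 152, 162, 174, 181, 189]
  SqiII (AGTC, off=2): starts [2, 34, 66, 70, 90, 105, 109, 113, 142, 154, 168, 181] → cuts [4, 36, 68, 72, 92, 107, 111, 115, 144, 156, 170, 183]

Pooled cuts: [4, 12, 18, 27, 36, 40, 47, 61, 68, 72, 76, 81, 92, 98, 107, 111, 115, 136, 144, 152, 156, 162, 165, 170, 174, 181, 183, 189]

Fragments:
  4→12: 8 bp
  12→18: 6 bp
  18→27: 9 bp
  27→36: 9 bp
  36→40: 4 bp
  40→47: 7 bp
  47→61: 14 bp
  61→68: 7 bp
  68→72: 4 bp
  72→76: 4 bp
  76→81: 5 bp
  81→92: 11 bp
  92→98: 6 bp
  98→107: 9 bp
  107→111: 4 bp
  111→115: 4 bp
  115→136: 21 bp
  136→144: 8 bp
  144→152: 8 bp
  152→156: 4 bp
  156→162: 6 bp
  162→165: 3 bp
  165→170: 5 bp
  170→174: 4 bp
  174→181: 7 bp
  181→183: 2 bp
  183→189: 6 bp
  189→4 (wrap): 194-189+4 = 9 bp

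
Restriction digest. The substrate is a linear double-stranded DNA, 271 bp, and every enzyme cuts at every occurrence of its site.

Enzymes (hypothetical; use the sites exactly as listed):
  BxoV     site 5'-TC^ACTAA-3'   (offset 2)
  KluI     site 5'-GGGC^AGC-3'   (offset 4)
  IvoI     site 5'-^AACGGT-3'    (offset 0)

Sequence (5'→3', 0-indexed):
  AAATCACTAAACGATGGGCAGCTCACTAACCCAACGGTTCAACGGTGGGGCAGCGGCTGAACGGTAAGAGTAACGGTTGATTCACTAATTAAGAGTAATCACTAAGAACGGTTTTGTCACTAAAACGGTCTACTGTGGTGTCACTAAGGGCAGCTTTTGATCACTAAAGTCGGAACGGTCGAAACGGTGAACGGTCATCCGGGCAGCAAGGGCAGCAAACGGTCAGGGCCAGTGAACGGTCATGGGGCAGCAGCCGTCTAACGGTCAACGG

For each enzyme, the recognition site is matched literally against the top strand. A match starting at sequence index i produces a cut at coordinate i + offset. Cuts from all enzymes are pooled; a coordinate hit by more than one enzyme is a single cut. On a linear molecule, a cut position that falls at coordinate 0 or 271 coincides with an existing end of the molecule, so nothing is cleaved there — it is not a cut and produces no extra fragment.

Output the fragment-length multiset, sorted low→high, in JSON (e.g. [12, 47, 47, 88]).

[4,5,5,5,6,7,8,8,8,9,9,9,11,11,11,11,12,12,12,12,14,14,15,17,17,19]

Per-enzyme occurrences:
  BxoV TCACTAA/2: at [3, 22, 81, 98, 116, 140, 160] ⇒ [5, 24, 83, 100, 118, 142, 162]
  KluI GGGCAGC/4: at [15, 47, 147, 200, 209, 244] ⇒ [19, 51, 151, 204, 213, 248]
  IvoI AACGGT/0: at [32, 40, 59, 71, 106, 123, 173, 182, 189, 217, 234, 259] ⇒ [32, 40, 59, 71, 106, 123, 173, 182, 189, 217, 234, 259]

All cut coordinates (distinct, sorted): [5, 19, 24, 32, 40, 51, 59, 71, 83, 100, 106, 118, 123, 142, 151, 162, 173, 182, 189, 204, 213, 217, 234, 248, 259]

Fragment lengths:
  [0,5): 5 bp
  [5,19): 14 bp
  [19,24): 5 bp
  [24,32): 8 bp
  [32,40): 8 bp
  [40,51): 11 bp
  [51,59): 8 bp
  [59,71): 12 bp
  [71,83): 12 bp
  [83,100): 17 bp
  [100,106): 6 bp
  [106,118): 12 bp
  [118,123): 5 bp
  [123,142): 19 bp
  [142,151): 9 bp
  [151,162): 11 bp
  [162,173): 11 bp
  [173,182): 9 bp
  [182,189): 7 bp
  [189,204): 15 bp
  [204,213): 9 bp
  [213,217): 4 bp
  [217,234): 17 bp
  [234,248): 14 bp
  [248,259): 11 bp
  [259,271): 12 bp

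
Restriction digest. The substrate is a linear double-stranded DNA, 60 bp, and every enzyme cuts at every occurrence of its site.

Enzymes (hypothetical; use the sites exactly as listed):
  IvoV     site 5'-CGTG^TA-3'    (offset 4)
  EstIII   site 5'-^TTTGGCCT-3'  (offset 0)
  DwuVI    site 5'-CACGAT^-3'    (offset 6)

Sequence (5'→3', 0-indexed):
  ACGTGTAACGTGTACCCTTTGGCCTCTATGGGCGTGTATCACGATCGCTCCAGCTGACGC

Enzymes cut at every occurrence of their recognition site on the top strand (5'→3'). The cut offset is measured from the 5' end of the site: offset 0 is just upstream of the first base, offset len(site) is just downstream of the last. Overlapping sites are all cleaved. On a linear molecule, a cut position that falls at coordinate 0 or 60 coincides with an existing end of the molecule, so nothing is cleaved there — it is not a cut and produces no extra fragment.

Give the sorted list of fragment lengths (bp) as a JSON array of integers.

[5,5,7,9,15,19]

Scan for sites:
  IvoV (CGTGTA, off=4): starts [1, 8, 32] → cuts [5, 12, 36]
  EstIII (TTTGGCCT, off=0): starts [17] → cuts [17]
  DwuVI (CACGAT, off=6): starts [39] → cuts [45]

Pooled cuts: [5, 12, 17, 36, 45]

Fragments:
  [0,5): 5 bp
  [5,12): 7 bp
  [12,17): 5 bp
  [17,36): 19 bp
  [36,45): 9 bp
  [45,60): 15 bp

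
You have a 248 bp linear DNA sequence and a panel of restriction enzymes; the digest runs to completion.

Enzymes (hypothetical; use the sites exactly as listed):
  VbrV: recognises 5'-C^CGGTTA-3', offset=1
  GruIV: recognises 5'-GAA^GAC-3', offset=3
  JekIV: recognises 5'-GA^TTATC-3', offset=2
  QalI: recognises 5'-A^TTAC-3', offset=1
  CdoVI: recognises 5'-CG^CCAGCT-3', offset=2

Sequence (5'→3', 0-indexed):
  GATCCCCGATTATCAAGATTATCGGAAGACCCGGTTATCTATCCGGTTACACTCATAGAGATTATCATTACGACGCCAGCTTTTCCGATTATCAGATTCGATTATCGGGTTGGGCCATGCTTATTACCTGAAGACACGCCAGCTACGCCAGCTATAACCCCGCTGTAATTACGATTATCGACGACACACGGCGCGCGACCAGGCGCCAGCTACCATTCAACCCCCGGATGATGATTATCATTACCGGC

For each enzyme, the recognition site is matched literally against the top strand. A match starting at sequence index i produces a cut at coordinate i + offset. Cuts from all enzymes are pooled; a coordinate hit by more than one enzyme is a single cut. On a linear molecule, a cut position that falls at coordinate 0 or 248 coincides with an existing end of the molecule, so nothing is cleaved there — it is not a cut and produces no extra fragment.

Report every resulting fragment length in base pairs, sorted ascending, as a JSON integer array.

[4,6,6,6,6,8,8,9,9,9,9,9,12,13,13,18,21,22,29,31]

Per-enzyme occurrences:
  VbrV CCGGTTA/1: at [30, 42] ⇒ [31, 43]
  GruIV GAAGAC/3: at [24, 129] ⇒ [27, 132]
  JekIV GATTATC/2: at [7, 16, 59, 86, 99, 172, 232] ⇒ [9, 18, 61, 88, 101, 174, 234]
  QalI ATTAC/1: at [66, 122, 167, 239] ⇒ [67, 123, 168, 240]
  CdoVI CGCCAGCT/2: at [73, 136, 145, 203] ⇒ [75, 138, 147, 205]

Pooled cuts: [9, 18, 27, 31, 43, 61, 67, 75, 88, 101, 123, 132, 138, 147, 168, 174, 205, 234, 240]

Fragments:
  [0,9): 9 bp
  [9,18): 9 bp
  [18,27): 9 bp
  [27,31): 4 bp
  [31,43): 12 bp
  [43,61): 18 bp
  [61,67): 6 bp
  [67,75): 8 bp
  [75,88): 13 bp
  [88,101): 13 bp
  [101,123): 22 bp
  [123,132): 9 bp
  [132,138): 6 bp
  [138,147): 9 bp
  [147,168): 21 bp
  [168,174): 6 bp
  [174,205): 31 bp
  [205,234): 29 bp
  [234,240): 6 bp
  [240,248): 8 bp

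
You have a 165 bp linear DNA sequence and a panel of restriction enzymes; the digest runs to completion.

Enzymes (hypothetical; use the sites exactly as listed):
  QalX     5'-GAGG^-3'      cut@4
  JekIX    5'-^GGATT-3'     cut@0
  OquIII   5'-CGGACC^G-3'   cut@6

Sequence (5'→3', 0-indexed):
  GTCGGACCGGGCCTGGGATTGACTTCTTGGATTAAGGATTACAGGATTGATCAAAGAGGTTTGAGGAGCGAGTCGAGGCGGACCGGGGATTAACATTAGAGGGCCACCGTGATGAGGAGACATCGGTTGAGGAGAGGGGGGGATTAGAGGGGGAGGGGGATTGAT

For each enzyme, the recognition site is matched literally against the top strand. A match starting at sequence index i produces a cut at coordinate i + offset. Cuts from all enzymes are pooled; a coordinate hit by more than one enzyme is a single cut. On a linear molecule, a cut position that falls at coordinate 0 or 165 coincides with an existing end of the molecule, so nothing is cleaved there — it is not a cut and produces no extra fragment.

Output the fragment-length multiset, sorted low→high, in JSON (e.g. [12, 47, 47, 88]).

[1,2,3,5,6,6,7,7,7,8,8,8,10,12,13,15,15,16,16]

Per-enzyme occurrences:
  QalX (GAGG, off=4): starts [55, 62, 74, 98, 113, 128, 133, 146, 152] → cuts [59, 66, 78, 102, 117, 132, 137, 150, 156]
  JekIX (GGATT, off=0): starts [15, 28, 35, 43, 86, 140, 157] → cuts [15, 28, 35, 43, 86, 140, 157]
  OquIII (CGGACCG, off=6): starts [2, 78] → cuts [8, 84]

All cut coordinates (distinct, sorted): [8, 15, 28, 35, 43, 59, 66, 78, 84, 86, 102, 117, 132, 137, 140, 150, 156, 157]

Fragment lengths:
  [0,8): 8 bp
  [8,15): 7 bp
  [15,28): 13 bp
  [28,35): 7 bp
  [35,43): 8 bp
  [43,59): 16 bp
  [59,66): 7 bp
  [66,78): 12 bp
  [78,84): 6 bp
  [84,86): 2 bp
  [86,102): 16 bp
  [102,117): 15 bp
  [117,132): 15 bp
  [132,137): 5 bp
  [137,140): 3 bp
  [140,150): 10 bp
  [150,156): 6 bp
  [156,157): 1 bp
  [157,165): 8 bp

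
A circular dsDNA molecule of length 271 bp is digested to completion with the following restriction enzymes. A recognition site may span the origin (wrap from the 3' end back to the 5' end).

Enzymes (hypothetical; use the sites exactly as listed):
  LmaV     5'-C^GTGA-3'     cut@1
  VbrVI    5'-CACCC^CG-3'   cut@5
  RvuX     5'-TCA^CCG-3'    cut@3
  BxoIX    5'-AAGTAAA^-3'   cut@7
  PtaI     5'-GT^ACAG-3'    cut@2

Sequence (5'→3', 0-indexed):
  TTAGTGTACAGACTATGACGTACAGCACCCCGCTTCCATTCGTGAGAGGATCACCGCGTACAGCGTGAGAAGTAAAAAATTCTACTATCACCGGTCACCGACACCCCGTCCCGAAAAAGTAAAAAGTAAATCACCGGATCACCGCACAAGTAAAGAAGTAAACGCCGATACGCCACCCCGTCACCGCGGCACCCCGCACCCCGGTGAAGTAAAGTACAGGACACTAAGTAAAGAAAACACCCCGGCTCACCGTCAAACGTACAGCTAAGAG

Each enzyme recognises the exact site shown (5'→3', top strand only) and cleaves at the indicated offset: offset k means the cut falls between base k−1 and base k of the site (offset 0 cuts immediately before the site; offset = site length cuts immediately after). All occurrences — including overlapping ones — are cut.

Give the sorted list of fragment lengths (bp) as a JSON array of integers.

[2,3,5,5,6,7,7,7,7,8,8,9,9,10,11,11,11,12,12,12,13,14,14,16,17,17,18]

Scan for sites:
  LmaV (CGTGA, off=1): starts [40, 63] → cuts [41, 64]
  VbrVI (CACCCCG, off=5): starts [25, 101, 173, 189, 196, 237] → cuts [30, 106, 178, 194, 201, 242]
  RvuX (TCACCG, off=3): starts [50, 87, 94, 130, 138, 180, 246] → cuts [53, 90, 97, 133, 141, 183, 249]
  BxoIX (AAGTAAA, off=7): starts [69, 116, 123, 147, 155, 206, 225] → cuts [76, 123, 130, 154, 162, 213, 232]
  PtaI (GTACAG, off=2): starts [5, 19, 57, 213, 258] → cuts [7, 21, 59, 215, 260]

All cut coordinates (distinct, sorted): [7, 21, 30, 41, 53, 59, 64, 76, 90, 97, 106, 123, 130, 133, 141, 154, 162, 178, 183, 194, 201, 213, 215, 232, 242, 249, 260]

Fragments:
  7→21: 14 bp
  21→30: 9 bp
  30→41: 11 bp
  41→53: 12 bp
  53→59: 6 bp
  59→64: 5 bp
  64→76: 12 bp
  76→90: 14 bp
  90→97: 7 bp
  97→106: 9 bp
  106→123: 17 bp
  123→130: 7 bp
  130→133: 3 bp
  133→141: 8 bp
  141→154: 13 bp
  154→162: 8 bp
  162→178: 16 bp
  178→183: 5 bp
  183→194: 11 bp
  194→201: 7 bp
  201→213: 12 bp
  213→215: 2 bp
  215→232: 17 bp
  232→242: 10 bp
  242→249: 7 bp
  249→260: 11 bp
  260→7 (wrap): 271-260+7 = 18 bp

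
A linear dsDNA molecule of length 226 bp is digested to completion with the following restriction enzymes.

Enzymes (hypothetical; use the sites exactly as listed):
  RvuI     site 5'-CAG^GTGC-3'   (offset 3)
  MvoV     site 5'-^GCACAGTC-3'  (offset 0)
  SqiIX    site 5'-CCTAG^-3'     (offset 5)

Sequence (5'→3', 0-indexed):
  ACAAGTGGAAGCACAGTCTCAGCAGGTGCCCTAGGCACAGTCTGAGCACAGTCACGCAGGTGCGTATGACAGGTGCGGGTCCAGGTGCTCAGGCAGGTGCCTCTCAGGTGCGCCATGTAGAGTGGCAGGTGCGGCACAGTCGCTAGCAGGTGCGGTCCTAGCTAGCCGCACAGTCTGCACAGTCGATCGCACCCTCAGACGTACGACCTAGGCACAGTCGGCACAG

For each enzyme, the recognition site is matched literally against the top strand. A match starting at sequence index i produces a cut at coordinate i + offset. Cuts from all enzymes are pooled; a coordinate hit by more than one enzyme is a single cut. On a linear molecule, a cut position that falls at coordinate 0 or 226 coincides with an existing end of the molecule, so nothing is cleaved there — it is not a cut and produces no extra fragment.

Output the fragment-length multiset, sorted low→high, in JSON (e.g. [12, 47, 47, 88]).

[5,6,9,9,10,11,11,12,12,12,13,14,15,15,16,21,35]

Per-enzyme occurrences:
  RvuI CAGGTGC/3: at [22, 56, 69, 81, 93, 104, 125, 146] ⇒ [25, 59, 72, 84, 96, 107, 128, 149]
  MvoV GCACAGTC/0: at [10, 34, 45, 133, 167, 176, 211] ⇒ [10, 34, 45, 133, 167, 176, 211]
  SqiIX CCTAG/5: at [29, 156, 206] ⇒ [34, 161, 211]

All cut coordinates (distinct, sorted): [10, 25, 34, 45, 59, 72, 84, 96, 107, 128, 133, 149, 161, 167, 176, 211]

Fragments:
  [0,10): 10 bp
  [10,25): 15 bp
  [25,34): 9 bp
  [34,45): 11 bp
  [45,59): 14 bp
  [59,72): 13 bp
  [72,84): 12 bp
  [84,96): 12 bp
  [96,107): 11 bp
  [107,128): 21 bp
  [128,133): 5 bp
  [133,149): 16 bp
  [149,161): 12 bp
  [161,167): 6 bp
  [167,176): 9 bp
  [176,211): 35 bp
  [211,226): 15 bp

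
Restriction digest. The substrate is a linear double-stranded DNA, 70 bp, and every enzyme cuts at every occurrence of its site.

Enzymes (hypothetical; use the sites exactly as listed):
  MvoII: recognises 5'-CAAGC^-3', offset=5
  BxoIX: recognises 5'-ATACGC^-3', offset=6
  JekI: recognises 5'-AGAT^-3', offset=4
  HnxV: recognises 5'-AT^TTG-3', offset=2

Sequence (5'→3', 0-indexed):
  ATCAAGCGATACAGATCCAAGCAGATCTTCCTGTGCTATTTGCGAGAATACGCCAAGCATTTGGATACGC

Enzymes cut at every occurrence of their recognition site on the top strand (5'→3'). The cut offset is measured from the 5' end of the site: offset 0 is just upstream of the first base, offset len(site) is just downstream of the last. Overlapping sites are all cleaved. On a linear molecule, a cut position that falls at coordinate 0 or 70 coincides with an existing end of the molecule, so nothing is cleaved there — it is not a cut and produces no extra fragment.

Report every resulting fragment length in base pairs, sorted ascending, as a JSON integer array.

Per-enzyme occurrences:
  MvoII CAAGC/5: at [2, 17, 53] ⇒ [7, 22, 58]
  BxoIX ATACGC/6: at [47, 64] ⇒ [53] (position 70 is a terminus of the linear molecule — no cut)
  JekI AGAT/4: at [12, 22] ⇒ [16, 26]
  HnxV ATTTG/2: at [37, 58] ⇒ [39, 60]

Pooled cuts: [7, 16, 22, 26, 39, 53, 58, 60]

Fragments:
  [0,7): 7 bp
  [7,16): 9 bp
  [16,22): 6 bp
  [22,26): 4 bp
  [26,39): 13 bp
  [39,53): 14 bp
  [53,58): 5 bp
  [58,60): 2 bp
  [60,70): 10 bp

[2,4,5,6,7,9,10,13,14]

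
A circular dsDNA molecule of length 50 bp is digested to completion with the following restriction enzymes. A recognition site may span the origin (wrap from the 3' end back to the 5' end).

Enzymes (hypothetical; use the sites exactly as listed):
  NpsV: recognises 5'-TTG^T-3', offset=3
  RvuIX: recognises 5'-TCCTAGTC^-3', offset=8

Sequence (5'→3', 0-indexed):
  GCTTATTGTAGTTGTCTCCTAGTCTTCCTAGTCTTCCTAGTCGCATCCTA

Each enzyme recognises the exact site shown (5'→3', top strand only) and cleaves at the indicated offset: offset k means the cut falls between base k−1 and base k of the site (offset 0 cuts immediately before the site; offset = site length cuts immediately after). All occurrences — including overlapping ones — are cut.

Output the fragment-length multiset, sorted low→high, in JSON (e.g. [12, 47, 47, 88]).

[6,9,9,10,16]

Site scan:
  NpsV (TTGT, off=3): starts [5, 11] → cuts [8, 14]
  RvuIX (TCCTAGTC, off=8): starts [16, 25, 34] → cuts [24, 33, 42]

Pooled cuts: [8, 14, 24, 33, 42]

Fragments:
  8→14: 6 bp
  14→24: 10 bp
  24→33: 9 bp
  33→42: 9 bp
  42→8 (wrap): 50-42+8 = 16 bp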